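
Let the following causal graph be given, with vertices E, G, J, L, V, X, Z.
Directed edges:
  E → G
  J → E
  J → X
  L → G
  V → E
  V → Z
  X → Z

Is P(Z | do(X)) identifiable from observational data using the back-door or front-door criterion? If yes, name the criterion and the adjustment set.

desc(X)\{X}={Z}; candidates ⊆ {E,G,J,L,V}.
∅: X⊥Z given ∅ in G with X→· removed — back-door holds.
P(Z|do(X)) = P(Z|X) — no adjustment needed.

P(Z|do(X)): backdoor, adjust for ∅.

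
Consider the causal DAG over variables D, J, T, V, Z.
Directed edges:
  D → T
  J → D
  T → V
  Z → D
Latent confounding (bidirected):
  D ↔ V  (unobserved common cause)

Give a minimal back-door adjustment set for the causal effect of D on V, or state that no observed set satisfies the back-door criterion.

desc(D)\{D}={T,V}; candidates ⊆ {J,Z}.
D↔V: latent back-door arc(s) into D.
size 0: {}; under {} D still reaches {J,V,Z} ∋ V.
size 1: {J}, {Z}; under {J} D still reaches {V,Z} ∋ V.
size 2: {J,Z}; under {J,Z} D still reaches {V} ∋ V.
D↔V cannot be blocked by any observed set — no back-door set.

D→V: no observed back-door set.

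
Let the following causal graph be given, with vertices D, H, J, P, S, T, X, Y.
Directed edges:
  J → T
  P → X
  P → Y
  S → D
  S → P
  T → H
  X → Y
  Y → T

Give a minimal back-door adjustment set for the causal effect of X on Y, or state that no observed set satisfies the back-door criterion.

desc(X)\{X}={H,T,Y}; candidates ⊆ {D,J,P,S}.
size 0: {}; under {} X still reaches {D,H,P,S,T,Y} ∋ Y.
{P}: X⊥Y given {P} in G with X→· removed — back-door holds.

X→Y: minimal back-door set {P}.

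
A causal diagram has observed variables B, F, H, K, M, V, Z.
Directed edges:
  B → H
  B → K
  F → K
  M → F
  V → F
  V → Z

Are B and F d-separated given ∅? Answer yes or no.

Bayes-Ball from B | ∅ reaches {H,K}.
F ∉ reach(B|∅) ⇒ B ⊥ F | ∅.

Yes — B ⊥ F | ∅.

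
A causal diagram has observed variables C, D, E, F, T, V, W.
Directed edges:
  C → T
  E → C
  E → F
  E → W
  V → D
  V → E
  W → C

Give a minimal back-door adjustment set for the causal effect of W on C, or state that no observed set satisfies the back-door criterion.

W→C: minimal back-door set {E}.

desc(W)\{W}={C,T}; candidates ⊆ {D,E,F,V}.
size 0: {}; under {} W still reaches {C,D,E,F,T,V} ∋ C.
{E}: W⊥C given {E} in G with W→· removed — back-door holds.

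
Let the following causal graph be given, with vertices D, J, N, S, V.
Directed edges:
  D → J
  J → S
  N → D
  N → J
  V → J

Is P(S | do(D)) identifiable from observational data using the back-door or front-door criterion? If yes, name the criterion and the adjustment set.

P(S|do(D)): backdoor, adjust for {N}.

desc(D)\{D}={J,S}; candidates ⊆ {N,V}.
size 0: {}; under {} D still reaches {J,N,S} ∋ S.
{N}: D⊥S given {N} in G with D→· removed — back-door holds.
P(S|do(D)) = Σ_{N} P(S|D,N)·P(N).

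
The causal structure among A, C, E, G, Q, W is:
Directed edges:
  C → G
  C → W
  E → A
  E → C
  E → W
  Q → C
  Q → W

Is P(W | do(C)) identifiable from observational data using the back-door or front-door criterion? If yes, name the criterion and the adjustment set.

P(W|do(C)): backdoor, adjust for {E, Q}.

desc(C)\{C}={G,W}; candidates ⊆ {A,E,Q}.
size 0: {}; under {} C still reaches {A,E,Q,W} ∋ W.
size 1: {A}, {E}, {Q}; under {A} C still reaches {E,Q,W} ∋ W.
{E,Q}: C⊥W given {E,Q} in G with C→· removed — back-door holds.
P(W|do(C)) = Σ_{E,Q} P(W|C,E,Q)·P(E,Q).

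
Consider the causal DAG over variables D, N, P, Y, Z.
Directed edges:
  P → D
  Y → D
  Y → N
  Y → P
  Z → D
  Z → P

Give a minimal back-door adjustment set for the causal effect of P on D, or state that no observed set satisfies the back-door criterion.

desc(P)\{P}={D}; candidates ⊆ {N,Y,Z}.
size 0: {}; under {} P still reaches {D,N,Y,Z} ∋ D.
size 1: {N}, {Y}, {Z}; under {N} P still reaches {D,Y,Z} ∋ D.
{Y,Z}: P⊥D given {Y,Z} in G with P→· removed — back-door holds.

P→D: minimal back-door set {Y, Z}.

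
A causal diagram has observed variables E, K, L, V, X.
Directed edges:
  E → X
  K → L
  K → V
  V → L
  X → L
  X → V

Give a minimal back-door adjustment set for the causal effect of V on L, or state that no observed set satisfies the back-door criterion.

V→L: minimal back-door set {K, X}.

desc(V)\{V}={L}; candidates ⊆ {E,K,X}.
size 0: {}; under {} V still reaches {E,K,L,X} ∋ L.
size 1: {E}, {K}, {X}; under {E} V still reaches {K,L,X} ∋ L.
{K,X}: V⊥L given {K,X} in G with V→· removed — back-door holds.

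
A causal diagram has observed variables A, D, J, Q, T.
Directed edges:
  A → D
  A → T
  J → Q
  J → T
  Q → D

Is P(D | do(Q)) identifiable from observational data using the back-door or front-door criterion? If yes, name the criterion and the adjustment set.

P(D|do(Q)): backdoor, adjust for ∅.

desc(Q)\{Q}={D}; candidates ⊆ {A,J,T}.
∅: Q⊥D given ∅ in G with Q→· removed — back-door holds.
P(D|do(Q)) = P(D|Q) — no adjustment needed.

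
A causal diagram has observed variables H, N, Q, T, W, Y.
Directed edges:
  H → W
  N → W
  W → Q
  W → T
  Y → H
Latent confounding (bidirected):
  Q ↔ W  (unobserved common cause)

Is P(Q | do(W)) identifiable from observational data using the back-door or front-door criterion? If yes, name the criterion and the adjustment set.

P(Q|do(W)): not identifiable (no BD/FD set).

desc(W)\{W}={Q,T}; candidates ⊆ {H,N,Y}.
W↔Q: latent back-door arc(s) into W.
size 0: {}; under {} W still reaches {H,N,Q,Y} ∋ Q.
size 1: {H}, {N}, {Y}; under {H} W still reaches {N,Q} ∋ Q.
size 2: {H,N}, {H,Y}, {N,Y}; under {H,N} W still reaches {Q} ∋ Q.
W↔Q cannot be blocked by any observed set — no back-door set.
No mediator lies on a directed W→…→Q path.
Neither criterion identifies P(Q|do(W)) in this graph.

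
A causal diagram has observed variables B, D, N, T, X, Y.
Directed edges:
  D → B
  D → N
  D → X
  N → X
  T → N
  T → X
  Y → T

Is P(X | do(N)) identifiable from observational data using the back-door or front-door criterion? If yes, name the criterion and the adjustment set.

desc(N)\{N}={X}; candidates ⊆ {B,D,T,Y}.
size 0: {}; under {} N still reaches {B,D,T,X,Y} ∋ X.
size 1: {B}, {D}, {T} …(+1); under {B} N still reaches {D,T,X,Y} ∋ X.
{D,T}: N⊥X given {D,T} in G with N→· removed — back-door holds.
P(X|do(N)) = Σ_{D,T} P(X|N,D,T)·P(D,T).

P(X|do(N)): backdoor, adjust for {D, T}.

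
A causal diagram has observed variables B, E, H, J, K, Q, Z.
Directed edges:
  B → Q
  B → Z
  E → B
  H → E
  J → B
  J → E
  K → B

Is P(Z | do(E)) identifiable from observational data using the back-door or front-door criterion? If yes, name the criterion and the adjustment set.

P(Z|do(E)): backdoor, adjust for {J}.

desc(E)\{E}={B,Q,Z}; candidates ⊆ {H,J,K}.
size 0: {}; under {} E still reaches {B,H,J,Q,Z} ∋ Z.
{J}: E⊥Z given {J} in G with E→· removed — back-door holds.
P(Z|do(E)) = Σ_{J} P(Z|E,J)·P(J).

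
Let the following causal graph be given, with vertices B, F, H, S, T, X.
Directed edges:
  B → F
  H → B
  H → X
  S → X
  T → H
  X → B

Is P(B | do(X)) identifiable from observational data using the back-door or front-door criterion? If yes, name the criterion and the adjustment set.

P(B|do(X)): backdoor, adjust for {H}.

desc(X)\{X}={B,F}; candidates ⊆ {H,S,T}.
size 0: {}; under {} X still reaches {B,F,H,S,T} ∋ B.
{H}: X⊥B given {H} in G with X→· removed — back-door holds.
P(B|do(X)) = Σ_{H} P(B|X,H)·P(H).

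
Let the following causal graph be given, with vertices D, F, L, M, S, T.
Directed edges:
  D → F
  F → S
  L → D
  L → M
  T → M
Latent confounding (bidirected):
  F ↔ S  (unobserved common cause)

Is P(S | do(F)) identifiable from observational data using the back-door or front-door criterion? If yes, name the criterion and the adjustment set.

desc(F)\{F}={S}; candidates ⊆ {D,L,M,T}.
F↔S: latent back-door arc(s) into F.
size 0: {}; under {} F still reaches {D,L,M,S} ∋ S.
size 1: {D}, {L}, {M} …(+1); under {D} F still reaches {S} ∋ S.
size 2: {D,L}, {D,M}, {D,T} …(+3); under {D,L} F still reaches {S} ∋ S.
F↔S cannot be blocked by any observed set — no back-door set.
No mediator lies on a directed F→…→S path.
Neither criterion identifies P(S|do(F)) in this graph.

P(S|do(F)): not identifiable (no BD/FD set).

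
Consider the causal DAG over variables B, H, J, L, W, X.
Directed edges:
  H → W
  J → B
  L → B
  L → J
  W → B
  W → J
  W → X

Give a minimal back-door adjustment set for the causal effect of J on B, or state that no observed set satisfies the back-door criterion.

J→B: minimal back-door set {L, W}.

desc(J)\{J}={B}; candidates ⊆ {H,L,W,X}.
size 0: {}; under {} J still reaches {B,H,L,W,X} ∋ B.
size 1: {H}, {L}, {W} …(+1); under {H} J still reaches {B,L,W,X} ∋ B.
{L,W}: J⊥B given {L,W} in G with J→· removed — back-door holds.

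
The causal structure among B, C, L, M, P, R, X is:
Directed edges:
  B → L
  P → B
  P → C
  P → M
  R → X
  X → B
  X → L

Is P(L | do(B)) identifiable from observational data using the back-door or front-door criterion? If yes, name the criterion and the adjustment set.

desc(B)\{B}={L}; candidates ⊆ {C,M,P,R,X}.
size 0: {}; under {} B still reaches {C,L,M,P,R,X} ∋ L.
{X}: B⊥L given {X} in G with B→· removed — back-door holds.
P(L|do(B)) = Σ_{X} P(L|B,X)·P(X).

P(L|do(B)): backdoor, adjust for {X}.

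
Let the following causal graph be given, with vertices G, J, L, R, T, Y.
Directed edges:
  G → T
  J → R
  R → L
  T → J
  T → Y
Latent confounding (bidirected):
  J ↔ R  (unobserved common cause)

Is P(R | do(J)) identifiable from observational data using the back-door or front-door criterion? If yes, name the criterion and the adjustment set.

desc(J)\{J}={L,R}; candidates ⊆ {G,T,Y}.
J↔R: latent back-door arc(s) into J.
size 0: {}; under {} J still reaches {G,L,R,T,Y} ∋ R.
size 1: {G}, {T}, {Y}; under {G} J still reaches {L,R,T,Y} ∋ R.
size 2: {G,T}, {G,Y}, {T,Y}; under {G,T} J still reaches {L,R} ∋ R.
J↔R cannot be blocked by any observed set — no back-door set.
No mediator lies on a directed J→…→R path.
Neither criterion identifies P(R|do(J)) in this graph.

P(R|do(J)): not identifiable (no BD/FD set).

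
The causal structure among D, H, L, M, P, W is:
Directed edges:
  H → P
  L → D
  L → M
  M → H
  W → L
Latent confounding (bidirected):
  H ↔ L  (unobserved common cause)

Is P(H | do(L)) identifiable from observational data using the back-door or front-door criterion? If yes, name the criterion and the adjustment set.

desc(L)\{L}={D,H,M,P}; candidates ⊆ {W}.
L↔H: latent back-door arc(s) into L.
size 0: {}; under {} L still reaches {H,P,W} ∋ H.
size 1: {W}; under {W} L still reaches {H,P} ∋ H.
L↔H cannot be blocked by any observed set — no back-door set.
{M}: (i) intercepts every directed L→H path; (ii) no back-door L→{M}; (iii) {L} blocks every back-door {M}→H. Front-door holds.
P(H|do(L)) = Σ_{M} P(M|L) Σ_{L'} P(H|M,L')P(L').

P(H|do(L)): frontdoor, adjust for {M}.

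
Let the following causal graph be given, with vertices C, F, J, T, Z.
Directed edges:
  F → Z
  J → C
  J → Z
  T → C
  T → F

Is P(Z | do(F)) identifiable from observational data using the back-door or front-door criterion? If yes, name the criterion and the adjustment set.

desc(F)\{F}={Z}; candidates ⊆ {C,J,T}.
∅: F⊥Z given ∅ in G with F→· removed — back-door holds.
P(Z|do(F)) = P(Z|F) — no adjustment needed.

P(Z|do(F)): backdoor, adjust for ∅.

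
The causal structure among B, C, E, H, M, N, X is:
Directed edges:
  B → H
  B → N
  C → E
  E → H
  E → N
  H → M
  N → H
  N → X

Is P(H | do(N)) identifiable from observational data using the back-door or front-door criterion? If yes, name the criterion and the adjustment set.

P(H|do(N)): backdoor, adjust for {B, E}.

desc(N)\{N}={H,M,X}; candidates ⊆ {B,C,E}.
size 0: {}; under {} N still reaches {B,C,E,H,M} ∋ H.
size 1: {B}, {C}, {E}; under {B} N still reaches {C,E,H,M} ∋ H.
{B,E}: N⊥H given {B,E} in G with N→· removed — back-door holds.
P(H|do(N)) = Σ_{B,E} P(H|N,B,E)·P(B,E).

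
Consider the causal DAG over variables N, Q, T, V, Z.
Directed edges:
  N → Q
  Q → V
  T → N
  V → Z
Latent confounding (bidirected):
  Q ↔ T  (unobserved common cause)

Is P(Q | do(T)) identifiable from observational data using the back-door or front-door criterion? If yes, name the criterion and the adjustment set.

P(Q|do(T)): frontdoor, adjust for {N}.

desc(T)\{T}={N,Q,V,Z}; candidates ⊆ {—}.
T↔Q: latent back-door arc(s) into T.
size 0: {}; under {} T still reaches {Q,V,Z} ∋ Q.
T↔Q cannot be blocked by any observed set — no back-door set.
{N}: (i) intercepts every directed T→Q path; (ii) no back-door T→{N}; (iii) {T} blocks every back-door {N}→Q. Front-door holds.
P(Q|do(T)) = Σ_{N} P(N|T) Σ_{T'} P(Q|N,T')P(T').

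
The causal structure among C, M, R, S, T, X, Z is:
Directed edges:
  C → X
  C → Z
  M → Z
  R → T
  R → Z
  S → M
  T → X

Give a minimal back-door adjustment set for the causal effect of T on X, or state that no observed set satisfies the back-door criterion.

desc(T)\{T}={X}; candidates ⊆ {C,M,R,S,Z}.
∅: T⊥X given ∅ in G with T→· removed — back-door holds.

T→X: minimal back-door set ∅.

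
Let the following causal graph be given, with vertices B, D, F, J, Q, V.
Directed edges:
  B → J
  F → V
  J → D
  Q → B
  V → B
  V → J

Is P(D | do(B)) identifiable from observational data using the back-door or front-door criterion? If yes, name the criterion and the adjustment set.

desc(B)\{B}={D,J}; candidates ⊆ {F,Q,V}.
size 0: {}; under {} B still reaches {D,F,J,Q,V} ∋ D.
{V}: B⊥D given {V} in G with B→· removed — back-door holds.
P(D|do(B)) = Σ_{V} P(D|B,V)·P(V).

P(D|do(B)): backdoor, adjust for {V}.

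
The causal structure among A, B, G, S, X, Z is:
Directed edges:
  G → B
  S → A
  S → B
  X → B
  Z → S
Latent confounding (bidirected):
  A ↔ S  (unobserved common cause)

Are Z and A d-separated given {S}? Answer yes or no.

No — Z and A are d-connected given {S}.

Bayes-Ball from Z | {S} reaches {A}.
A ∈ reach(Z|{S}) ⇒ Z ⊥̸ A | {S}.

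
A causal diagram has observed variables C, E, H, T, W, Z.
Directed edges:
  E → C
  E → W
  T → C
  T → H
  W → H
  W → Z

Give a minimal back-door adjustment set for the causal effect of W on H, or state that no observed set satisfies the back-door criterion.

W→H: minimal back-door set ∅.

desc(W)\{W}={H,Z}; candidates ⊆ {C,E,T}.
∅: W⊥H given ∅ in G with W→· removed — back-door holds.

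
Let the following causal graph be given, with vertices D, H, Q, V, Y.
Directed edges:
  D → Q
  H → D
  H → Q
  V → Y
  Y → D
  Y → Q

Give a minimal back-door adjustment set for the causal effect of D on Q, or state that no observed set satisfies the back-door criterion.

D→Q: minimal back-door set {H, Y}.

desc(D)\{D}={Q}; candidates ⊆ {H,V,Y}.
size 0: {}; under {} D still reaches {H,Q,V,Y} ∋ Q.
size 1: {H}, {V}, {Y}; under {H} D still reaches {Q,V,Y} ∋ Q.
{H,Y}: D⊥Q given {H,Y} in G with D→· removed — back-door holds.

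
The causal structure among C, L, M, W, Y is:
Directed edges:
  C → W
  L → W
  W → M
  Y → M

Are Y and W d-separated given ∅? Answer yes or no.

Bayes-Ball from Y | ∅ reaches {M}.
W ∉ reach(Y|∅) ⇒ Y ⊥ W | ∅.

Yes — Y ⊥ W | ∅.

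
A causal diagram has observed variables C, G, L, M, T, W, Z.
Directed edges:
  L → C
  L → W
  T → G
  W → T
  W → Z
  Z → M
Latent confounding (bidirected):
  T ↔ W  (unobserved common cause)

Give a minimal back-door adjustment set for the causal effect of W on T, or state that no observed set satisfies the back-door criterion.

W→T: no observed back-door set.

desc(W)\{W}={G,M,T,Z}; candidates ⊆ {C,L}.
W↔T: latent back-door arc(s) into W.
size 0: {}; under {} W still reaches {C,G,L,T} ∋ T.
size 1: {C}, {L}; under {C} W still reaches {G,L,T} ∋ T.
size 2: {C,L}; under {C,L} W still reaches {G,T} ∋ T.
W↔T cannot be blocked by any observed set — no back-door set.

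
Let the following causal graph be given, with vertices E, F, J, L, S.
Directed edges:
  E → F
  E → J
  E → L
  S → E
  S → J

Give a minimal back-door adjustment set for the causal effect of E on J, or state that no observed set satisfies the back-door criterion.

E→J: minimal back-door set {S}.

desc(E)\{E}={F,J,L}; candidates ⊆ {S}.
size 0: {}; under {} E still reaches {J,S} ∋ J.
{S}: E⊥J given {S} in G with E→· removed — back-door holds.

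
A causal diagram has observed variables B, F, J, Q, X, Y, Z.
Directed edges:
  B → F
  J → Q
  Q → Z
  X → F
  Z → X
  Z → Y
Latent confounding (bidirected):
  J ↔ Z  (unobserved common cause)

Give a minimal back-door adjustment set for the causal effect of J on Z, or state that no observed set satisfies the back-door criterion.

J→Z: no observed back-door set.

desc(J)\{J}={F,Q,X,Y,Z}; candidates ⊆ {B}.
J↔Z: latent back-door arc(s) into J.
size 0: {}; under {} J still reaches {F,X,Y,Z} ∋ Z.
size 1: {B}; under {B} J still reaches {F,X,Y,Z} ∋ Z.
J↔Z cannot be blocked by any observed set — no back-door set.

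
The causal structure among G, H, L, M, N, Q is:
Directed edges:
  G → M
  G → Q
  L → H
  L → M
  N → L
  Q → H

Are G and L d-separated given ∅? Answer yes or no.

Bayes-Ball from G | ∅ reaches {H,M,Q}.
L ∉ reach(G|∅) ⇒ G ⊥ L | ∅.

Yes — G ⊥ L | ∅.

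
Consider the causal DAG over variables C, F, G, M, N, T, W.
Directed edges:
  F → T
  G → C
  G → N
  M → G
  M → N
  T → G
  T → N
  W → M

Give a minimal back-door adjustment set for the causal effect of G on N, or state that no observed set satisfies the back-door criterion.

desc(G)\{G}={C,N}; candidates ⊆ {F,M,T,W}.
size 0: {}; under {} G still reaches {F,M,N,T,W} ∋ N.
size 1: {F}, {M}, {T} …(+1); under {F} G still reaches {M,N,T,W} ∋ N.
{M,T}: G⊥N given {M,T} in G with G→· removed — back-door holds.

G→N: minimal back-door set {M, T}.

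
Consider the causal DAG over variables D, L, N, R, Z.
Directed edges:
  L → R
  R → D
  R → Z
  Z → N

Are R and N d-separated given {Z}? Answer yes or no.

Bayes-Ball from R | {Z} reaches {D,L}.
N ∉ reach(R|{Z}) ⇒ R ⊥ N | {Z}.

Yes — R ⊥ N | {Z}.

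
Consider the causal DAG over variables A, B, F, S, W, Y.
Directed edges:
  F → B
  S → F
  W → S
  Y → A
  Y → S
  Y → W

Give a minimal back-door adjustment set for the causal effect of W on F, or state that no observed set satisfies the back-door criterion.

W→F: minimal back-door set {Y}.

desc(W)\{W}={B,F,S}; candidates ⊆ {A,Y}.
size 0: {}; under {} W still reaches {A,B,F,S,Y} ∋ F.
{Y}: W⊥F given {Y} in G with W→· removed — back-door holds.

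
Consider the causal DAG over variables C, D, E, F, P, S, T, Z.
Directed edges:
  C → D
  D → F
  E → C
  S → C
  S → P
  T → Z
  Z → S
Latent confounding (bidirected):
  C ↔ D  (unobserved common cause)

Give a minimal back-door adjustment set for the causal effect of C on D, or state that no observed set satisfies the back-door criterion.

desc(C)\{C}={D,F}; candidates ⊆ {E,P,S,T,Z}.
C↔D: latent back-door arc(s) into C.
size 0: {}; under {} C still reaches {D,E,F,P,S,T,Z} ∋ D.
size 1: {E}, {P}, {S} …(+2); under {E} C still reaches {D,F,P,S,T,Z} ∋ D.
size 2: {E,P}, {E,S}, {E,T} …(+7); under {E,P} C still reaches {D,F,S,T,Z} ∋ D.
C↔D cannot be blocked by any observed set — no back-door set.

C→D: no observed back-door set.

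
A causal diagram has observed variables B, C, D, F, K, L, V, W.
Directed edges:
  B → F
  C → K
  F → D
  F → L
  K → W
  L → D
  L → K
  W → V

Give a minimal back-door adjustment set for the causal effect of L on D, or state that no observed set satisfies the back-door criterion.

L→D: minimal back-door set {F}.

desc(L)\{L}={D,K,V,W}; candidates ⊆ {B,C,F}.
size 0: {}; under {} L still reaches {B,D,F} ∋ D.
{F}: L⊥D given {F} in G with L→· removed — back-door holds.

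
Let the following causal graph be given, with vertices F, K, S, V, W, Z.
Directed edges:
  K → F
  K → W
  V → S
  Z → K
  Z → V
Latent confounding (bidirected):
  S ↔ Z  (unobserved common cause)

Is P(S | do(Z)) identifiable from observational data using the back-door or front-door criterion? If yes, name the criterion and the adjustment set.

P(S|do(Z)): frontdoor, adjust for {V}.

desc(Z)\{Z}={F,K,S,V,W}; candidates ⊆ {—}.
Z↔S: latent back-door arc(s) into Z.
size 0: {}; under {} Z still reaches {S} ∋ S.
Z↔S cannot be blocked by any observed set — no back-door set.
{V}: (i) intercepts every directed Z→S path; (ii) no back-door Z→{V}; (iii) {Z} blocks every back-door {V}→S. Front-door holds.
P(S|do(Z)) = Σ_{V} P(V|Z) Σ_{Z'} P(S|V,Z')P(Z').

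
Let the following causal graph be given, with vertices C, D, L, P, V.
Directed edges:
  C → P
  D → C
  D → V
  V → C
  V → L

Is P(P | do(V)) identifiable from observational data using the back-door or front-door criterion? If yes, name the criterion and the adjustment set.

P(P|do(V)): backdoor, adjust for {D}.

desc(V)\{V}={C,L,P}; candidates ⊆ {D}.
size 0: {}; under {} V still reaches {C,D,P} ∋ P.
{D}: V⊥P given {D} in G with V→· removed — back-door holds.
P(P|do(V)) = Σ_{D} P(P|V,D)·P(D).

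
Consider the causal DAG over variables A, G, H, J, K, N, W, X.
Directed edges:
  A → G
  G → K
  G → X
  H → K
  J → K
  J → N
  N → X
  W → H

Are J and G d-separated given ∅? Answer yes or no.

Bayes-Ball from J | ∅ reaches {K,N,X}.
G ∉ reach(J|∅) ⇒ J ⊥ G | ∅.

Yes — J ⊥ G | ∅.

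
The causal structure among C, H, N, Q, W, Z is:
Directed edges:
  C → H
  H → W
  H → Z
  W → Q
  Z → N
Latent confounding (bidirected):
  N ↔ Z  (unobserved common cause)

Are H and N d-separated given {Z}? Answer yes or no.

No — H and N are d-connected given {Z}.

Bayes-Ball from H | {Z} reaches {C,N,Q,W}.
N ∈ reach(H|{Z}) ⇒ H ⊥̸ N | {Z}.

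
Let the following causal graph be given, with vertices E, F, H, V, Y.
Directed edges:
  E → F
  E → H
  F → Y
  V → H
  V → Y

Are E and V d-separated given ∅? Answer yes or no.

Yes — E ⊥ V | ∅.

Bayes-Ball from E | ∅ reaches {F,H,Y}.
V ∉ reach(E|∅) ⇒ E ⊥ V | ∅.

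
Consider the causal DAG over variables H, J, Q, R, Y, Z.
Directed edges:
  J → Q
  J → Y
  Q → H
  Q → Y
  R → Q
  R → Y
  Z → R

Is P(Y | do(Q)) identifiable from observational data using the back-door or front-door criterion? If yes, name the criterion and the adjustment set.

desc(Q)\{Q}={H,Y}; candidates ⊆ {J,R,Z}.
size 0: {}; under {} Q still reaches {J,R,Y,Z} ∋ Y.
size 1: {J}, {R}, {Z}; under {J} Q still reaches {R,Y,Z} ∋ Y.
{J,R}: Q⊥Y given {J,R} in G with Q→· removed — back-door holds.
P(Y|do(Q)) = Σ_{J,R} P(Y|Q,J,R)·P(J,R).

P(Y|do(Q)): backdoor, adjust for {J, R}.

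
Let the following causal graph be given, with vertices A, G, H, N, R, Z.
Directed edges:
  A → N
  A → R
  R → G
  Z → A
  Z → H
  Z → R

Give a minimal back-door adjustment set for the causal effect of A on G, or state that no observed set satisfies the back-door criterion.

A→G: minimal back-door set {Z}.

desc(A)\{A}={G,N,R}; candidates ⊆ {H,Z}.
size 0: {}; under {} A still reaches {G,H,R,Z} ∋ G.
{Z}: A⊥G given {Z} in G with A→· removed — back-door holds.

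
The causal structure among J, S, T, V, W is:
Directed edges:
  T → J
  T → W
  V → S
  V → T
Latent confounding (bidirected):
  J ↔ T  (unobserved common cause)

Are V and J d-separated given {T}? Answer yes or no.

No — V and J are d-connected given {T}.

Bayes-Ball from V | {T} reaches {J,S}.
J ∈ reach(V|{T}) ⇒ V ⊥̸ J | {T}.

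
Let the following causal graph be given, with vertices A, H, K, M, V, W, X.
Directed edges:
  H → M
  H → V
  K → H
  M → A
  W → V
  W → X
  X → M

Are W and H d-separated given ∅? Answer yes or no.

Yes — W ⊥ H | ∅.

Bayes-Ball from W | ∅ reaches {A,M,V,X}.
H ∉ reach(W|∅) ⇒ W ⊥ H | ∅.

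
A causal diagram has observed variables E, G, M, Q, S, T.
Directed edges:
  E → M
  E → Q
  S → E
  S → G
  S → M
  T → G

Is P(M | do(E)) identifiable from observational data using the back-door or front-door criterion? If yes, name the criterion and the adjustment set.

P(M|do(E)): backdoor, adjust for {S}.

desc(E)\{E}={M,Q}; candidates ⊆ {G,S,T}.
size 0: {}; under {} E still reaches {G,M,S} ∋ M.
{S}: E⊥M given {S} in G with E→· removed — back-door holds.
P(M|do(E)) = Σ_{S} P(M|E,S)·P(S).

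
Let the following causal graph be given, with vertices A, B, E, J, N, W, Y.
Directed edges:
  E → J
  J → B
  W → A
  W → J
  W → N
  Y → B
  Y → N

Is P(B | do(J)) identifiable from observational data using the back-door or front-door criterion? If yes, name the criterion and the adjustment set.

P(B|do(J)): backdoor, adjust for ∅.

desc(J)\{J}={B}; candidates ⊆ {A,E,N,W,Y}.
∅: J⊥B given ∅ in G with J→· removed — back-door holds.
P(B|do(J)) = P(B|J) — no adjustment needed.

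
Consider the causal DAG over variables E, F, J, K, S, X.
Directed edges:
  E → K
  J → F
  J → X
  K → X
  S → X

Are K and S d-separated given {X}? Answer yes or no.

No — K and S are d-connected given {X}.

Bayes-Ball from K | {X} reaches {E,F,J,S}.
S ∈ reach(K|{X}) ⇒ K ⊥̸ S | {X}.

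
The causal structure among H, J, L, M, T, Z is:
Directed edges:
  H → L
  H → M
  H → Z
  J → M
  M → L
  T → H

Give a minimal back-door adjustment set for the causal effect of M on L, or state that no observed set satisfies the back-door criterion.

desc(M)\{M}={L}; candidates ⊆ {H,J,T,Z}.
size 0: {}; under {} M still reaches {H,J,L,T,Z} ∋ L.
{H}: M⊥L given {H} in G with M→· removed — back-door holds.

M→L: minimal back-door set {H}.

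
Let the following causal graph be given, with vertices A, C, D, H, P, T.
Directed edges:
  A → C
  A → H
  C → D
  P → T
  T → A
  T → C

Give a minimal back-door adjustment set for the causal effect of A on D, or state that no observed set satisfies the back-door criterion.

A→D: minimal back-door set {T}.

desc(A)\{A}={C,D,H}; candidates ⊆ {P,T}.
size 0: {}; under {} A still reaches {C,D,P,T} ∋ D.
{T}: A⊥D given {T} in G with A→· removed — back-door holds.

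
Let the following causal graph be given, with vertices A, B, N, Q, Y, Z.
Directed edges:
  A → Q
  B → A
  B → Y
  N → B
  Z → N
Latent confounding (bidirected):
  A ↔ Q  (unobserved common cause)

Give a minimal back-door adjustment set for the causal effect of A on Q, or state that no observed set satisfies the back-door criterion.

desc(A)\{A}={Q}; candidates ⊆ {B,N,Y,Z}.
A↔Q: latent back-door arc(s) into A.
size 0: {}; under {} A still reaches {B,N,Q,Y,Z} ∋ Q.
size 1: {B}, {N}, {Y} …(+1); under {B} A still reaches {Q} ∋ Q.
size 2: {B,N}, {B,Y}, {B,Z} …(+3); under {B,N} A still reaches {Q} ∋ Q.
A↔Q cannot be blocked by any observed set — no back-door set.

A→Q: no observed back-door set.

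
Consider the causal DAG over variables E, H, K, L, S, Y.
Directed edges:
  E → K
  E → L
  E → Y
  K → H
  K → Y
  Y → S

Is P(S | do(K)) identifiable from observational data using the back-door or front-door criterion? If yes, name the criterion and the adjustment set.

desc(K)\{K}={H,S,Y}; candidates ⊆ {E,L}.
size 0: {}; under {} K still reaches {E,L,S,Y} ∋ S.
{E}: K⊥S given {E} in G with K→· removed — back-door holds.
P(S|do(K)) = Σ_{E} P(S|K,E)·P(E).

P(S|do(K)): backdoor, adjust for {E}.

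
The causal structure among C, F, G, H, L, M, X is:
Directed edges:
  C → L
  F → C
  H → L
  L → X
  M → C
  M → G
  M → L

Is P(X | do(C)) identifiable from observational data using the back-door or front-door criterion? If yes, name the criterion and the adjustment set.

desc(C)\{C}={L,X}; candidates ⊆ {F,G,H,M}.
size 0: {}; under {} C still reaches {F,G,L,M,X} ∋ X.
{M}: C⊥X given {M} in G with C→· removed — back-door holds.
P(X|do(C)) = Σ_{M} P(X|C,M)·P(M).

P(X|do(C)): backdoor, adjust for {M}.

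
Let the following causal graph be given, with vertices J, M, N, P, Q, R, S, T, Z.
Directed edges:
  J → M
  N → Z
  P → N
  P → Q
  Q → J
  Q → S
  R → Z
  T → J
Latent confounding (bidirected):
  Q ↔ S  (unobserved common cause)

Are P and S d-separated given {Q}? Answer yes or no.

Bayes-Ball from P | {Q} reaches {N,S,Z}.
S ∈ reach(P|{Q}) ⇒ P ⊥̸ S | {Q}.

No — P and S are d-connected given {Q}.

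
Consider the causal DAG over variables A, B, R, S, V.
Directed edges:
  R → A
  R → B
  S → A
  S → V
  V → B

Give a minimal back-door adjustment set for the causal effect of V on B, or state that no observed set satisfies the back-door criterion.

desc(V)\{V}={B}; candidates ⊆ {A,R,S}.
∅: V⊥B given ∅ in G with V→· removed — back-door holds.

V→B: minimal back-door set ∅.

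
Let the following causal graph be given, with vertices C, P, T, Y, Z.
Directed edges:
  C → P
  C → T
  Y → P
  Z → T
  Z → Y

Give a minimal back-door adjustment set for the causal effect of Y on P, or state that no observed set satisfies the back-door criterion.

desc(Y)\{Y}={P}; candidates ⊆ {C,T,Z}.
∅: Y⊥P given ∅ in G with Y→· removed — back-door holds.

Y→P: minimal back-door set ∅.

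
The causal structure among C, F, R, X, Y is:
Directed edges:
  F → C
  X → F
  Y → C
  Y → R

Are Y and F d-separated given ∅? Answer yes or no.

Yes — Y ⊥ F | ∅.

Bayes-Ball from Y | ∅ reaches {C,R}.
F ∉ reach(Y|∅) ⇒ Y ⊥ F | ∅.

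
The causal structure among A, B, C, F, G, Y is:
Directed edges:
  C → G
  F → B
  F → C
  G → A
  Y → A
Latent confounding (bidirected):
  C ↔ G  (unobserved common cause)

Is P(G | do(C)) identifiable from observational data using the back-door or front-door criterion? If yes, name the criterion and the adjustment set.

P(G|do(C)): not identifiable (no BD/FD set).

desc(C)\{C}={A,G}; candidates ⊆ {B,F,Y}.
C↔G: latent back-door arc(s) into C.
size 0: {}; under {} C still reaches {A,B,F,G} ∋ G.
size 1: {B}, {F}, {Y}; under {B} C still reaches {A,F,G} ∋ G.
size 2: {B,F}, {B,Y}, {F,Y}; under {B,F} C still reaches {A,G} ∋ G.
C↔G cannot be blocked by any observed set — no back-door set.
No mediator lies on a directed C→…→G path.
Neither criterion identifies P(G|do(C)) in this graph.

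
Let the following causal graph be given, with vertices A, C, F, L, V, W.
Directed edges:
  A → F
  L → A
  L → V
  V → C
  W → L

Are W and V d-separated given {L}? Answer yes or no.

Bayes-Ball from W | {L} reaches ∅.
V ∉ reach(W|{L}) ⇒ W ⊥ V | {L}.

Yes — W ⊥ V | {L}.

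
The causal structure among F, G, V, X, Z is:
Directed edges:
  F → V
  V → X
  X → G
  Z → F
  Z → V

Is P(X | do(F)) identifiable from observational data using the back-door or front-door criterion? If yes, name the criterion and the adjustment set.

P(X|do(F)): backdoor, adjust for {Z}.

desc(F)\{F}={G,V,X}; candidates ⊆ {Z}.
size 0: {}; under {} F still reaches {G,V,X,Z} ∋ X.
{Z}: F⊥X given {Z} in G with F→· removed — back-door holds.
P(X|do(F)) = Σ_{Z} P(X|F,Z)·P(Z).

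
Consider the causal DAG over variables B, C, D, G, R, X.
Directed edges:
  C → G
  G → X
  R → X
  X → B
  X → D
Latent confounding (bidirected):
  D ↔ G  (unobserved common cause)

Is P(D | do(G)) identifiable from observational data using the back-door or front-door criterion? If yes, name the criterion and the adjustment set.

P(D|do(G)): frontdoor, adjust for {X}.

desc(G)\{G}={B,D,X}; candidates ⊆ {C,R}.
G↔D: latent back-door arc(s) into G.
size 0: {}; under {} G still reaches {C,D} ∋ D.
size 1: {C}, {R}; under {C} G still reaches {D} ∋ D.
size 2: {C,R}; under {C,R} G still reaches {D} ∋ D.
G↔D cannot be blocked by any observed set — no back-door set.
{X}: (i) intercepts every directed G→D path; (ii) no back-door G→{X}; (iii) {G} blocks every back-door {X}→D. Front-door holds.
P(D|do(G)) = Σ_{X} P(X|G) Σ_{G'} P(D|X,G')P(G').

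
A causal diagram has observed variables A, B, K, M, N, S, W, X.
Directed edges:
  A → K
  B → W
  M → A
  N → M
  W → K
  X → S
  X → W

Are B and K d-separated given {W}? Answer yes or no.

Yes — B ⊥ K | {W}.

Bayes-Ball from B | {W} reaches {S,X}.
K ∉ reach(B|{W}) ⇒ B ⊥ K | {W}.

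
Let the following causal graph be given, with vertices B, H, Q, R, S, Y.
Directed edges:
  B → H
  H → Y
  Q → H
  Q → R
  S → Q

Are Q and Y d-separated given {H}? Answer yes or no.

Bayes-Ball from Q | {H} reaches {B,R,S}.
Y ∉ reach(Q|{H}) ⇒ Q ⊥ Y | {H}.

Yes — Q ⊥ Y | {H}.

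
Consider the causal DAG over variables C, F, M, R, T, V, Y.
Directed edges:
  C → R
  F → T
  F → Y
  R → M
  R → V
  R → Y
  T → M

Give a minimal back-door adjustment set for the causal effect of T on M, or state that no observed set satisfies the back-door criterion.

desc(T)\{T}={M}; candidates ⊆ {C,F,R,V,Y}.
∅: T⊥M given ∅ in G with T→· removed — back-door holds.

T→M: minimal back-door set ∅.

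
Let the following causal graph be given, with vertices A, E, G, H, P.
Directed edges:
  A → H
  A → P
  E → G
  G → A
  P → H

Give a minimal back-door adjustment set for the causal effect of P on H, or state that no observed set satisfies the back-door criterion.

desc(P)\{P}={H}; candidates ⊆ {A,E,G}.
size 0: {}; under {} P still reaches {A,E,G,H} ∋ H.
{A}: P⊥H given {A} in G with P→· removed — back-door holds.

P→H: minimal back-door set {A}.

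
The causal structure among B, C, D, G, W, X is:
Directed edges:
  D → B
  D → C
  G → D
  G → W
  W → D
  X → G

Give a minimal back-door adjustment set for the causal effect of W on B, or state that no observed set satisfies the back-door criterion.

desc(W)\{W}={B,C,D}; candidates ⊆ {G,X}.
size 0: {}; under {} W still reaches {B,C,D,G,X} ∋ B.
{G}: W⊥B given {G} in G with W→· removed — back-door holds.

W→B: minimal back-door set {G}.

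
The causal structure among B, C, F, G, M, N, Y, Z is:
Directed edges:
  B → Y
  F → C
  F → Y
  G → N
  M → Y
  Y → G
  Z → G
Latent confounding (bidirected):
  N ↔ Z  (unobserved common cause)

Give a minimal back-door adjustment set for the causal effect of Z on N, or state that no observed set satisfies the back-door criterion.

Z→N: no observed back-door set.

desc(Z)\{Z}={G,N}; candidates ⊆ {B,C,F,M,Y}.
Z↔N: latent back-door arc(s) into Z.
size 0: {}; under {} Z still reaches {N} ∋ N.
size 1: {B}, {C}, {F} …(+2); under {B} Z still reaches {N} ∋ N.
size 2: {B,C}, {B,F}, {B,M} …(+7); under {B,C} Z still reaches {N} ∋ N.
Z↔N cannot be blocked by any observed set — no back-door set.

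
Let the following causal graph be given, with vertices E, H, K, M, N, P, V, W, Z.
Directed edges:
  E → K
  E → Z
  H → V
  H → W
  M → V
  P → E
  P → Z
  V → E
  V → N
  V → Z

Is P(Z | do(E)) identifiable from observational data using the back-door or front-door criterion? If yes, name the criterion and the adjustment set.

P(Z|do(E)): backdoor, adjust for {P, V}.

desc(E)\{E}={K,Z}; candidates ⊆ {H,M,N,P,V,W}.
size 0: {}; under {} E still reaches {H,M,N,P,V,W,Z} ∋ Z.
size 1: {H}, {M}, {N} …(+3); under {H} E still reaches {M,N,P,V,Z} ∋ Z.
{P,V}: E⊥Z given {P,V} in G with E→· removed — back-door holds.
P(Z|do(E)) = Σ_{P,V} P(Z|E,P,V)·P(P,V).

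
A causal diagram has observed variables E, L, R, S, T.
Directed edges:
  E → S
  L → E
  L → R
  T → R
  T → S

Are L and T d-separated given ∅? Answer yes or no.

Yes — L ⊥ T | ∅.

Bayes-Ball from L | ∅ reaches {E,R,S}.
T ∉ reach(L|∅) ⇒ L ⊥ T | ∅.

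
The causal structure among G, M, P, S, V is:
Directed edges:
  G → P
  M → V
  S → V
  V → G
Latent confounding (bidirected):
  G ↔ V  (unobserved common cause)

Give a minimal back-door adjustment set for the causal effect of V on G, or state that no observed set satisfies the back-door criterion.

V→G: no observed back-door set.

desc(V)\{V}={G,P}; candidates ⊆ {M,S}.
V↔G: latent back-door arc(s) into V.
size 0: {}; under {} V still reaches {G,M,P,S} ∋ G.
size 1: {M}, {S}; under {M} V still reaches {G,P,S} ∋ G.
size 2: {M,S}; under {M,S} V still reaches {G,P} ∋ G.
V↔G cannot be blocked by any observed set — no back-door set.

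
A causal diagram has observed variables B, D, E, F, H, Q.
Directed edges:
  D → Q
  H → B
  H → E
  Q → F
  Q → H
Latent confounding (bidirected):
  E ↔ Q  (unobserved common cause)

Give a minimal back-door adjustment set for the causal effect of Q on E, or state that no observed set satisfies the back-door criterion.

Q→E: no observed back-door set.

desc(Q)\{Q}={B,E,F,H}; candidates ⊆ {D}.
Q↔E: latent back-door arc(s) into Q.
size 0: {}; under {} Q still reaches {D,E} ∋ E.
size 1: {D}; under {D} Q still reaches {E} ∋ E.
Q↔E cannot be blocked by any observed set — no back-door set.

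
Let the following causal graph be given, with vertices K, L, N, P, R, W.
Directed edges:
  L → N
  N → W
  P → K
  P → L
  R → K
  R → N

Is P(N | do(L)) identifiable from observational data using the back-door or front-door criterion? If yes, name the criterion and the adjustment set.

P(N|do(L)): backdoor, adjust for ∅.

desc(L)\{L}={N,W}; candidates ⊆ {K,P,R}.
∅: L⊥N given ∅ in G with L→· removed — back-door holds.
P(N|do(L)) = P(N|L) — no adjustment needed.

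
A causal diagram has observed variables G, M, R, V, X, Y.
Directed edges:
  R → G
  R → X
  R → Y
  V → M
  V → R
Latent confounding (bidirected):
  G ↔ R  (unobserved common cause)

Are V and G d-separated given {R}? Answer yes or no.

No — V and G are d-connected given {R}.

Bayes-Ball from V | {R} reaches {G,M}.
G ∈ reach(V|{R}) ⇒ V ⊥̸ G | {R}.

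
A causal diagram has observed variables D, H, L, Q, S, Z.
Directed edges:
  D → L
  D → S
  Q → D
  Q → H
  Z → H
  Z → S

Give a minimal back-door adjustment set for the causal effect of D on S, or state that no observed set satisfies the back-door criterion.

D→S: minimal back-door set ∅.

desc(D)\{D}={L,S}; candidates ⊆ {H,Q,Z}.
∅: D⊥S given ∅ in G with D→· removed — back-door holds.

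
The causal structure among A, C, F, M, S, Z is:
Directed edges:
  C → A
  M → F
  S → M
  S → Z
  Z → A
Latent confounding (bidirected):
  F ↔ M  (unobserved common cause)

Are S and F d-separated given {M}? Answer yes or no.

No — S and F are d-connected given {M}.

Bayes-Ball from S | {M} reaches {A,F,Z}.
F ∈ reach(S|{M}) ⇒ S ⊥̸ F | {M}.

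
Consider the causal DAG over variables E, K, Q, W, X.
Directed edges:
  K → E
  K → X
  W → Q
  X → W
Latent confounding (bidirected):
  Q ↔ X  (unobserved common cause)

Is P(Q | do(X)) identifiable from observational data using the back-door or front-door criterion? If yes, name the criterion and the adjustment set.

desc(X)\{X}={Q,W}; candidates ⊆ {E,K}.
X↔Q: latent back-door arc(s) into X.
size 0: {}; under {} X still reaches {E,K,Q} ∋ Q.
size 1: {E}, {K}; under {E} X still reaches {K,Q} ∋ Q.
size 2: {E,K}; under {E,K} X still reaches {Q} ∋ Q.
X↔Q cannot be blocked by any observed set — no back-door set.
{W}: (i) intercepts every directed X→Q path; (ii) no back-door X→{W}; (iii) {X} blocks every back-door {W}→Q. Front-door holds.
P(Q|do(X)) = Σ_{W} P(W|X) Σ_{X'} P(Q|W,X')P(X').

P(Q|do(X)): frontdoor, adjust for {W}.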